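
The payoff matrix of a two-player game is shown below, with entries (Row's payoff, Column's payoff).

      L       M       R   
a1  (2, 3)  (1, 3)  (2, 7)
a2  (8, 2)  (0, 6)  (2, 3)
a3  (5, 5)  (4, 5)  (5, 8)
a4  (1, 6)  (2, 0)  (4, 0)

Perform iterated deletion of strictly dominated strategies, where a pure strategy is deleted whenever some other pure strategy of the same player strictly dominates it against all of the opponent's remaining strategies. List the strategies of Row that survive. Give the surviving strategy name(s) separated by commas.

a3

Row a1 is eliminated: a3 beats it against every remaining column (L: 5>2, M: 4>1, R: 5>2).
For Row, a3 strictly dominates a4 on the remaining columns (L: 5>1, M: 4>2, R: 5>4); eliminate a4.
For Column, R strictly dominates L on the remaining rows (a2: 3>2, a3: 8>5); eliminate L.
Row's strategy a2 is strictly dominated by a3 (M: 4>0, R: 5>2) and is removed.
Column's strategy M is strictly dominated by R (a3: 8>5) and is removed.
Among the remaining strategies, none is strictly dominated by another pure strategy of the same player, so the elimination stops.
Surviving strategies — Row: {a3}; Column: {R}.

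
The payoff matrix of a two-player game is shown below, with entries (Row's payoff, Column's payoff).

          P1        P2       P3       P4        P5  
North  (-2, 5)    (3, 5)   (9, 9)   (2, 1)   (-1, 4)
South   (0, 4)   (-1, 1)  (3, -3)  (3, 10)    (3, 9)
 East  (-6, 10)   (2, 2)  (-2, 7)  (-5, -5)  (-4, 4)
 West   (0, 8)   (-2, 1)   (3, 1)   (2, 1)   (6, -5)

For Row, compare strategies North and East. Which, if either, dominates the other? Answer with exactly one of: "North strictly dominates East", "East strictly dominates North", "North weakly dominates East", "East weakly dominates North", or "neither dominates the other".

North's payoffs vs East's, by Column's action — P1: -2>-6, P2: 3>2, P3: 9>-2, P4: 2>-5, P5: -1>-4.
Every comparison favours North, so North strictly dominates East.

North strictly dominates East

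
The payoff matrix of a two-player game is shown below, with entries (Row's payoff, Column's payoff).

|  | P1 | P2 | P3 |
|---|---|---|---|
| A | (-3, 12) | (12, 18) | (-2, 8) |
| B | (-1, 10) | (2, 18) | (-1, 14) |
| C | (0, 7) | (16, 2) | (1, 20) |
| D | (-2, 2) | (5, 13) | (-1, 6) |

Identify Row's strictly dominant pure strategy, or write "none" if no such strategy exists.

C

C vs A: P1: 0>-3, P2: 16>12, P3: 1>-2.
C vs B: P1: 0>-1, P2: 16>2, P3: 1>-1.
C vs D: P1: 0>-2, P2: 16>5, P3: 1>-1.
C strictly beats every other strategy against every opponent action, so it is strictly dominant.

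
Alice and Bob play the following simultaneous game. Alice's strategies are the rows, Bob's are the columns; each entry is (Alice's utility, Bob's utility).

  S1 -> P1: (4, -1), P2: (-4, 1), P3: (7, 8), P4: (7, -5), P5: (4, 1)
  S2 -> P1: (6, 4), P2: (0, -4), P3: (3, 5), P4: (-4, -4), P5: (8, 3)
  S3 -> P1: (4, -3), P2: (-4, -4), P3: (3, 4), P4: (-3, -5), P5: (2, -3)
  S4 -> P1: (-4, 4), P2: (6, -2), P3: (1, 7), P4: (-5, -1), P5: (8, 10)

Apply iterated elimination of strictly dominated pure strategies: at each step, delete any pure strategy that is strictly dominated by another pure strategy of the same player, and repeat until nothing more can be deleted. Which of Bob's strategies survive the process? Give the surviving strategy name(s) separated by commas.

P3, P5

Bob's strategy P1 is strictly dominated by P3 (S1: 8>-1, S2: 5>4, S3: 4>-3, S4: 7>4) and is removed.
For Bob, P3 strictly dominates P2 on the remaining rows (S1: 8>1, S2: 5>-4, S3: 4>-4, S4: 7>-2); eliminate P2.
Alice's strategy S3 is strictly dominated by S1 (P3: 7>3, P4: 7>-3, P5: 4>2) and is removed.
Column P4 is eliminated: P3 beats it against every remaining row (S1: 8>-5, S2: 5>-4, S4: 7>-1).
Among the remaining strategies, none is strictly dominated by another pure strategy of the same player, so the elimination stops.
Surviving strategies — Alice: {S1, S2, S4}; Bob: {P3, P5}.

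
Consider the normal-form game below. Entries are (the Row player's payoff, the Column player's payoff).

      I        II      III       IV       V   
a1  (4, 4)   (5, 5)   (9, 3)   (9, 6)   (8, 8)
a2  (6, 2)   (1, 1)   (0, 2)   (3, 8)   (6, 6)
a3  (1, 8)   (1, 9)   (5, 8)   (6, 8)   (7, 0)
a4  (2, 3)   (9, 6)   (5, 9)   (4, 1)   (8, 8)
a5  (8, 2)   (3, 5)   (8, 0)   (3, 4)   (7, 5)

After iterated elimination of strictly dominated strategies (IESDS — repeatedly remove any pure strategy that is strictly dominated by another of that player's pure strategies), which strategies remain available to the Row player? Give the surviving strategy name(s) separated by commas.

a1, a4

For the Row player, a1 strictly dominates a3 on the remaining columns (I: 4>1, II: 5>1, III: 9>5, IV: 9>6, V: 8>7); eliminate a3.
For the Column player, V strictly dominates I on the remaining rows (a1: 8>4, a2: 6>2, a4: 8>3, a5: 5>2); eliminate I.
The Row player's strategy a2 is strictly dominated by a1 (II: 5>1, III: 9>0, IV: 9>3, V: 8>6) and is removed.
For the Row player, a1 strictly dominates a5 on the remaining columns (II: 5>3, III: 9>8, IV: 9>3, V: 8>7); eliminate a5.
Column II is eliminated: V beats it against every remaining row (a1: 8>5, a4: 8>6).
Column IV is eliminated: V beats it against every remaining row (a1: 8>6, a4: 8>1).
Among the remaining strategies, none is strictly dominated by another pure strategy of the same player, so the elimination stops.
Surviving strategies — the Row player: {a1, a4}; the Column player: {III, V}.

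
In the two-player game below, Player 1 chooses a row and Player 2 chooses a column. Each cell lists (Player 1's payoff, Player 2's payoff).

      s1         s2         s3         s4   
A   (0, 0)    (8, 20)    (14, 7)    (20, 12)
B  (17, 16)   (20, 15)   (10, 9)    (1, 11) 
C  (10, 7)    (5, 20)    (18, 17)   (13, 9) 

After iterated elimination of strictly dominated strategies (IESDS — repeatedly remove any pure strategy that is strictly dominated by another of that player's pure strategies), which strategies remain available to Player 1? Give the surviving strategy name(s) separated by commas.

B

For Player 2, s2 strictly dominates s3 on the remaining rows (A: 20>7, B: 15>9, C: 20>17); eliminate s3.
For Player 2, s2 strictly dominates s4 on the remaining rows (A: 20>12, B: 15>11, C: 20>9); eliminate s4.
Player 1's strategy A is strictly dominated by B (s1: 17>0, s2: 20>8) and is removed.
For Player 1, B strictly dominates C on the remaining columns (s1: 17>10, s2: 20>5); eliminate C.
Column s2 is eliminated: s1 beats it against every remaining row (B: 16>15).
Among the remaining strategies, none is strictly dominated by another pure strategy of the same player, so the elimination stops.
Surviving strategies — Player 1: {B}; Player 2: {s1}.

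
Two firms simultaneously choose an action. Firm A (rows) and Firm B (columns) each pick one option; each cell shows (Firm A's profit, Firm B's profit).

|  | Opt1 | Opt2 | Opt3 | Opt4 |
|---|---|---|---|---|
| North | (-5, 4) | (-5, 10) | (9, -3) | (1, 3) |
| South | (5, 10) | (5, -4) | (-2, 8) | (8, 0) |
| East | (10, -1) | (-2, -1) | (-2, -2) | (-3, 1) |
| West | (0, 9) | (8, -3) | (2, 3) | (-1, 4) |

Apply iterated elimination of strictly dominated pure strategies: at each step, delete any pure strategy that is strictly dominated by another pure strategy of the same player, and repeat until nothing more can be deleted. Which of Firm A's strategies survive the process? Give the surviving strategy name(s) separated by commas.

Column Opt3 is eliminated: Opt1 beats it against every remaining row (North: 4>-3, South: 10>8, East: -1>-2, West: 9>3).
For Firm A, South strictly dominates North on the remaining columns (Opt1: 5>-5, Opt2: 5>-5, Opt4: 8>1); eliminate North.
For Firm B, Opt4 strictly dominates Opt2 on the remaining rows (South: 0>-4, East: 1>-1, West: 4>-3); eliminate Opt2.
Row West is eliminated: South beats it against every remaining column (Opt1: 5>0, Opt4: 8>-1).
Among the remaining strategies, none is strictly dominated by another pure strategy of the same player, so the elimination stops.
Surviving strategies — Firm A: {South, East}; Firm B: {Opt1, Opt4}.

South, East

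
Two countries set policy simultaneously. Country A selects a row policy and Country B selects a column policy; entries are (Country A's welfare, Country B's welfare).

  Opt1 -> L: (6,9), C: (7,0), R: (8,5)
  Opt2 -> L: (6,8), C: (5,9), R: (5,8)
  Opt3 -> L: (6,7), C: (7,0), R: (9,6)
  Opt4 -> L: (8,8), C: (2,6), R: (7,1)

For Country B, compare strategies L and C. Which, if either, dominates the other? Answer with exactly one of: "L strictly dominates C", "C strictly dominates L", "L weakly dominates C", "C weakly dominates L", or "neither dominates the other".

neither dominates the other

L's payoffs vs C's, by Country A's action — Opt1: 9>0, Opt2: 8<9, Opt3: 7>0, Opt4: 8>6.
L does better at Opt1, Opt3, Opt4 but worse at Opt2; neither strategy dominates the other.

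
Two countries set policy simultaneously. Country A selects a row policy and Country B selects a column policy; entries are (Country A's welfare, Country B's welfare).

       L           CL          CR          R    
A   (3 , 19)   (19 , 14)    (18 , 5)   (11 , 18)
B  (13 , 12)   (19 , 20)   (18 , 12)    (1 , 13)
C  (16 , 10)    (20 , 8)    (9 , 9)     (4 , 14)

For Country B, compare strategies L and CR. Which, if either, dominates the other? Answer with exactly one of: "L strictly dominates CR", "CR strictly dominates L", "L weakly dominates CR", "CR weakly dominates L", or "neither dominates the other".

Compare L to CR across each choice by Country A: A: 19>5, B: 12=12, C: 10>9.
L is at least as good everywhere and strictly better somewhere (tied only at B), so L weakly but not strictly dominates CR.

L weakly dominates CR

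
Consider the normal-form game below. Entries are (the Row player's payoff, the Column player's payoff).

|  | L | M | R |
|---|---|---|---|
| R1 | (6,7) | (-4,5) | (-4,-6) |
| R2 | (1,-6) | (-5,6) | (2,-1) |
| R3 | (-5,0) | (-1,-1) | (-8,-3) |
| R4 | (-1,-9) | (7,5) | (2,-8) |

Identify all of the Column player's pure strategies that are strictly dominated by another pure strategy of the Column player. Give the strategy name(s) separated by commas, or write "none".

L: no other strategy beats it everywhere (M at R1 (7>5); R at R1 (7>-6)).
M is not dominated — it holds its own against L at R2 (6>-6); R at R1 (5>-6).
R is strictly dominated by M (R1: 5>-6, R2: 6>-1, R3: -1>-3, R4: 5>-8).

R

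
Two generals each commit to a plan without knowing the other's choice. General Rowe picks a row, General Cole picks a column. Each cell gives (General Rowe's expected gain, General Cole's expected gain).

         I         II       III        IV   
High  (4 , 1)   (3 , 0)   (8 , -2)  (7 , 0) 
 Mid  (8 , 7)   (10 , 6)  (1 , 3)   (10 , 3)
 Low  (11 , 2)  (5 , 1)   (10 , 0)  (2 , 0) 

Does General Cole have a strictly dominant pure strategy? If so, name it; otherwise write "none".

I vs II: High: 1>0, Mid: 7>6, Low: 2>1.
I vs III: High: 1>-2, Mid: 7>3, Low: 2>0.
I vs IV: High: 1>0, Mid: 7>3, Low: 2>0.
I strictly beats every other strategy against every opponent action, so it is strictly dominant.

I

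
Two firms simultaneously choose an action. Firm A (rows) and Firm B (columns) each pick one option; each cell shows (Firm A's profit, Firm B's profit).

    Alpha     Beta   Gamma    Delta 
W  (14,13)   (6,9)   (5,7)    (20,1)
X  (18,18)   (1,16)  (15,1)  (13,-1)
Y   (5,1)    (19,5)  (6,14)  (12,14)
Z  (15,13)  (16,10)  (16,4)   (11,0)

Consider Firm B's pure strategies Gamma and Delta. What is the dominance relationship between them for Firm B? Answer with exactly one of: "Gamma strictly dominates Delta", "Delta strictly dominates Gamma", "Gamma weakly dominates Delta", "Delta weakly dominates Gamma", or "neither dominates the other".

Gamma weakly dominates Delta

Compare Gamma to Delta across each choice by Firm A: W: 7>1, X: 1>-1, Y: 14=14, Z: 4>0.
Gamma is at least as good everywhere and strictly better somewhere (tied only at Y), so Gamma weakly but not strictly dominates Delta.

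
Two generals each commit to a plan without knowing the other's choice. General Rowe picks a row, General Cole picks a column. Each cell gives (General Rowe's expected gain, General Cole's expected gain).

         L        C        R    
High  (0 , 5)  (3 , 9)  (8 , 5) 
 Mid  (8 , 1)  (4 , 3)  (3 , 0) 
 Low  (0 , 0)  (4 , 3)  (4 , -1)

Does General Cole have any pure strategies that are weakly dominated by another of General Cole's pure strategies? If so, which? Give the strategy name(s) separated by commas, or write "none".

L: dominated, since C does at least as well everywhere (High: 9>5, Mid: 3>1, Low: 3>0).
Nothing dominates C: L at High (9>5); R at High (9>5).
R is weakly dominated by L (High: 5=5, Mid: 1>0, Low: 0>-1).

L, R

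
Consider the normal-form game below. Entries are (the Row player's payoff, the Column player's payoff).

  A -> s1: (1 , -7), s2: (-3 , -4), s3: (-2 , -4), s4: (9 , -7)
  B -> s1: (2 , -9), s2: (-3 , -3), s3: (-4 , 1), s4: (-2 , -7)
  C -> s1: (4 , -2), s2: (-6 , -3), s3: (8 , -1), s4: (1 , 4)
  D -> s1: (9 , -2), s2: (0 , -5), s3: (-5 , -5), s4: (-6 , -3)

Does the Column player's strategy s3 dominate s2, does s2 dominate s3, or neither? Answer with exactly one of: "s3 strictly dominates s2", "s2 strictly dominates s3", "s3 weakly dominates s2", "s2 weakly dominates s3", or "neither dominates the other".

s3 weakly dominates s2

Compare s3 to s2 across each choice by the Row player: A: -4=-4, B: 1>-3, C: -1>-3, D: -5=-5.
s3 is at least as good everywhere and strictly better somewhere (tied only at A, D), so s3 weakly but not strictly dominates s2.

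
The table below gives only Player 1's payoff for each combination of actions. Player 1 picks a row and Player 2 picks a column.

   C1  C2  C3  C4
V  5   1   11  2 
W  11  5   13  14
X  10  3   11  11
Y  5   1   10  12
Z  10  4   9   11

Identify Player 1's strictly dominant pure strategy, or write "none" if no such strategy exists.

W vs V: C1: 11>5, C2: 5>1, C3: 13>11, C4: 14>2.
W vs X: C1: 11>10, C2: 5>3, C3: 13>11, C4: 14>11.
W vs Y: C1: 11>5, C2: 5>1, C3: 13>10, C4: 14>12.
W vs Z: C1: 11>10, C2: 5>4, C3: 13>9, C4: 14>11.
W strictly beats every other strategy against every opponent action, so it is strictly dominant.

W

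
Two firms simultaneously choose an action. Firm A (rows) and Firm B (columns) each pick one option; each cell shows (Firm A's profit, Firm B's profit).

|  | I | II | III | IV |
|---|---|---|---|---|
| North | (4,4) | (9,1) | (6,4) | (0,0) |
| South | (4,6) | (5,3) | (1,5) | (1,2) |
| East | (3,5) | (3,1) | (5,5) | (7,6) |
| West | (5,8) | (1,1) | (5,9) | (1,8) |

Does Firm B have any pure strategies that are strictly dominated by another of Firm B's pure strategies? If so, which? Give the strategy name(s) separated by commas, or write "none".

Nothing dominates I: II at North (4>1); III at North (4=4); IV at North (4>0).
II: dominated, since I does at least as well everywhere (North: 4>1, South: 6>3, East: 5>1, West: 8>1).
Nothing dominates III: I at North (4=4); II at North (4>1); IV at North (4>0).
IV is not dominated — it holds its own against I at East (6>5); II at East (6>1); III at East (6>5).

II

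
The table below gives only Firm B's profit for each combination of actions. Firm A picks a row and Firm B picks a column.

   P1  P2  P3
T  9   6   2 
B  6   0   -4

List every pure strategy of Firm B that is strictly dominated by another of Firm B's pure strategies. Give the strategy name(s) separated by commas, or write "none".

P2, P3

P1 is not dominated — it holds its own against P2 at T (9>6); P3 at T (9>2).
P2: dominated, since P1 does at least as well everywhere (T: 9>6, B: 6>0).
P3 is strictly dominated by P1 (T: 9>2, B: 6>-4).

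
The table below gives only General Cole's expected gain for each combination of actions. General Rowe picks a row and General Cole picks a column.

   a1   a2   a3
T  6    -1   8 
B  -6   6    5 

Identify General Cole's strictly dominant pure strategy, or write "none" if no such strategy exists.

none

a1 fails to dominate a2 at B (-6<6).
a2 fails to dominate a1 at T (-1<6).
a3 fails to dominate a2 at B (5<6).
No single strategy dominates all the others.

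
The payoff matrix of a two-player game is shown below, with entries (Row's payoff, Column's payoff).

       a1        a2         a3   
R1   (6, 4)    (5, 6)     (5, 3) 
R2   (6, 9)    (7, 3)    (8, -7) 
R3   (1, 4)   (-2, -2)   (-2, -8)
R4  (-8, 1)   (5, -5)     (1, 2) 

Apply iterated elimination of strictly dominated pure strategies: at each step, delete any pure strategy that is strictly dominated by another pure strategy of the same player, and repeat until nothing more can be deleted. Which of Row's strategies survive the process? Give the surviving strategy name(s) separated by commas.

R1, R2

Row's strategy R3 is strictly dominated by R1 (a1: 6>1, a2: 5>-2, a3: 5>-2) and is removed.
For Row, R2 strictly dominates R4 on the remaining columns (a1: 6>-8, a2: 7>5, a3: 8>1); eliminate R4.
For Column, a1 strictly dominates a3 on the remaining rows (R1: 4>3, R2: 9>-7); eliminate a3.
Among the remaining strategies, none is strictly dominated by another pure strategy of the same player, so the elimination stops.
Surviving strategies — Row: {R1, R2}; Column: {a1, a2}.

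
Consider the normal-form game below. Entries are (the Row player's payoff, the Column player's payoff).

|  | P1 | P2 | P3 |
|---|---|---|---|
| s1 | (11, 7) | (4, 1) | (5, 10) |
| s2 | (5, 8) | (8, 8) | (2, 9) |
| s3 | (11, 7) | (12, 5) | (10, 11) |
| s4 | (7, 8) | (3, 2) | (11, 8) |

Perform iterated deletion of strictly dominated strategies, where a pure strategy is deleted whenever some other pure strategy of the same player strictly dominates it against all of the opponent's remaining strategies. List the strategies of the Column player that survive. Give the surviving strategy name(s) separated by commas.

For the Row player, s3 strictly dominates s2 on the remaining columns (P1: 11>5, P2: 12>8, P3: 10>2); eliminate s2.
The Column player's strategy P2 is strictly dominated by P1 (s1: 7>1, s3: 7>5, s4: 8>2) and is removed.
Among the remaining strategies, none is strictly dominated by another pure strategy of the same player, so the elimination stops.
Surviving strategies — the Row player: {s1, s3, s4}; the Column player: {P1, P3}.

P1, P3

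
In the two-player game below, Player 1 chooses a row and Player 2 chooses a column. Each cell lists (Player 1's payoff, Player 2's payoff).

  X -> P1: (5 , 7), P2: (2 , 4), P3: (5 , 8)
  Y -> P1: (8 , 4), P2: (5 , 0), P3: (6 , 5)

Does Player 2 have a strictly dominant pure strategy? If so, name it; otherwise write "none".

P3

P3 vs P1: X: 8>7, Y: 5>4.
P3 vs P2: X: 8>4, Y: 5>0.
P3 strictly beats every other strategy against every opponent action, so it is strictly dominant.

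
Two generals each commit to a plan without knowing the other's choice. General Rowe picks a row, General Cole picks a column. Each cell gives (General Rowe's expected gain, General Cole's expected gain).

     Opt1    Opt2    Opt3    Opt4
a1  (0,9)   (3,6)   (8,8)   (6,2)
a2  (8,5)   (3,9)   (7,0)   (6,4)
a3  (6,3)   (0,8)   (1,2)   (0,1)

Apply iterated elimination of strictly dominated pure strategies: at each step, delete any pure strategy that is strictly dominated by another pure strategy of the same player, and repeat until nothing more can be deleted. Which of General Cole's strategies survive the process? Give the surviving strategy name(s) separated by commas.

For General Rowe, a2 strictly dominates a3 on the remaining columns (Opt1: 8>6, Opt2: 3>0, Opt3: 7>1, Opt4: 6>0); eliminate a3.
For General Cole, Opt1 strictly dominates Opt3 on the remaining rows (a1: 9>8, a2: 5>0); eliminate Opt3.
For General Cole, Opt1 strictly dominates Opt4 on the remaining rows (a1: 9>2, a2: 5>4); eliminate Opt4.
Among the remaining strategies, none is strictly dominated by another pure strategy of the same player, so the elimination stops.
Surviving strategies — General Rowe: {a1, a2}; General Cole: {Opt1, Opt2}.

Opt1, Opt2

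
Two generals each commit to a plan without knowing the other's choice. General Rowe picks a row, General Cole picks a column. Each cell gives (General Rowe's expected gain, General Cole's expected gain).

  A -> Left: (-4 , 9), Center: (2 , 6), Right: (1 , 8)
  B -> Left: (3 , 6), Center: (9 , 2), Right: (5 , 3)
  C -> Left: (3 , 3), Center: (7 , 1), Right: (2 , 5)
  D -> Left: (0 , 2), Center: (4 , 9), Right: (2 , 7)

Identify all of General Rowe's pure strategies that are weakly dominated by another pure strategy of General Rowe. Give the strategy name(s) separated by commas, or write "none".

A, C, D

B weakly dominates A — Left: 3>-4, Center: 9>2, Right: 5>1.
B is not dominated — it holds its own against A at Left (3>-4); C at Center (9>7); D at Left (3>0).
C is weakly dominated by B (Left: 3=3, Center: 9>7, Right: 5>2).
D: dominated, since B does at least as well everywhere (Left: 3>0, Center: 9>4, Right: 5>2).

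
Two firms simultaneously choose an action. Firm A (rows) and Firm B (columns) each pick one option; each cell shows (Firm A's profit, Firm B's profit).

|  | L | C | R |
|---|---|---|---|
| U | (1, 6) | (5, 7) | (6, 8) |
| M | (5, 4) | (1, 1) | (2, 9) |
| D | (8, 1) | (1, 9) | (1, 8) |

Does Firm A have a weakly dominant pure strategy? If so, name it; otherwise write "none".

U fails to dominate M at L (1<5).
M fails to dominate U at C (1<5).
D fails to dominate U at C (1<5).
No single strategy dominates all the others.

none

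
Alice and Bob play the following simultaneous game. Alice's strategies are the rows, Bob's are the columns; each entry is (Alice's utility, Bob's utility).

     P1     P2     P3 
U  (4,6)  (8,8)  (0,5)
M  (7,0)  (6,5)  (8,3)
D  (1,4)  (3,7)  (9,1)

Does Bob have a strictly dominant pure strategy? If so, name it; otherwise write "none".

P2 vs P1: U: 8>6, M: 5>0, D: 7>4.
P2 vs P3: U: 8>5, M: 5>3, D: 7>1.
P2 strictly beats every other strategy against every opponent action, so it is strictly dominant.

P2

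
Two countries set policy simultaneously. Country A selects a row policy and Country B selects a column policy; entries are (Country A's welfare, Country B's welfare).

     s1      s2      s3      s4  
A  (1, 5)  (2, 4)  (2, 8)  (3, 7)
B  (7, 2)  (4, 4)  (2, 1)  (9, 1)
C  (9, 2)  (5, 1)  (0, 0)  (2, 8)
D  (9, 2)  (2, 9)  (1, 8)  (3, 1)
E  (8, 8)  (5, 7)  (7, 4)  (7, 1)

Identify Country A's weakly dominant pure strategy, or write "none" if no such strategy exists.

A fails to dominate B at s1 (1<7).
B fails to dominate C at s1 (7<9).
C fails to dominate A at s3 (0<2).
D fails to dominate A at s3 (1<2).
E fails to dominate B at s4 (7<9).
No single strategy dominates all the others.

none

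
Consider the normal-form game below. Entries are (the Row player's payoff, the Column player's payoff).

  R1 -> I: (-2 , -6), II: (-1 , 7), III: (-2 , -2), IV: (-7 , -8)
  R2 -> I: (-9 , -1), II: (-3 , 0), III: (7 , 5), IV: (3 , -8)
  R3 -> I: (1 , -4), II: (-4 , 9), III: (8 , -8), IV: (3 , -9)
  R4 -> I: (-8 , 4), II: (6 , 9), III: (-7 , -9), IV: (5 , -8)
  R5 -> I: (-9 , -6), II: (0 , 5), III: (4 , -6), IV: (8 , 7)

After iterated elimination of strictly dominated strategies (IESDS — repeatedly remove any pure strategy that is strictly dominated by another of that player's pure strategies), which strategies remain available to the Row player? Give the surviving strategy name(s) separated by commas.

R2, R3, R4, R5

Column I is eliminated: II beats it against every remaining row (R1: 7>-6, R2: 0>-1, R3: 9>-4, R4: 9>4, R5: 5>-6).
The Row player's strategy R1 is strictly dominated by R5 (II: 0>-1, III: 4>-2, IV: 8>-7) and is removed.
Among the remaining strategies, none is strictly dominated by another pure strategy of the same player, so the elimination stops.
Surviving strategies — the Row player: {R2, R3, R4, R5}; the Column player: {II, III, IV}.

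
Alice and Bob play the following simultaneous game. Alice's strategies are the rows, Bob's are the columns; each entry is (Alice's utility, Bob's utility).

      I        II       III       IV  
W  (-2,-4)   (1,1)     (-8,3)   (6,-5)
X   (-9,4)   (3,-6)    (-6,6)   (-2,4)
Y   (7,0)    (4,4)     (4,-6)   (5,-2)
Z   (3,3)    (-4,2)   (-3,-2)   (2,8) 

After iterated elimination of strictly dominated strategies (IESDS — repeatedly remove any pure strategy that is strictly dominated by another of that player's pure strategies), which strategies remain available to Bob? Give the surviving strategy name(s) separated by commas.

II

Row X is eliminated: Y beats it against every remaining column (I: 7>-9, II: 4>3, III: 4>-6, IV: 5>-2).
Alice's strategy Z is strictly dominated by Y (I: 7>3, II: 4>-4, III: 4>-3, IV: 5>2) and is removed.
Column I is eliminated: II beats it against every remaining row (W: 1>-4, Y: 4>0).
Bob's strategy IV is strictly dominated by II (W: 1>-5, Y: 4>-2) and is removed.
Alice's strategy W is strictly dominated by Y (II: 4>1, III: 4>-8) and is removed.
For Bob, II strictly dominates III on the remaining rows (Y: 4>-6); eliminate III.
Among the remaining strategies, none is strictly dominated by another pure strategy of the same player, so the elimination stops.
Surviving strategies — Alice: {Y}; Bob: {II}.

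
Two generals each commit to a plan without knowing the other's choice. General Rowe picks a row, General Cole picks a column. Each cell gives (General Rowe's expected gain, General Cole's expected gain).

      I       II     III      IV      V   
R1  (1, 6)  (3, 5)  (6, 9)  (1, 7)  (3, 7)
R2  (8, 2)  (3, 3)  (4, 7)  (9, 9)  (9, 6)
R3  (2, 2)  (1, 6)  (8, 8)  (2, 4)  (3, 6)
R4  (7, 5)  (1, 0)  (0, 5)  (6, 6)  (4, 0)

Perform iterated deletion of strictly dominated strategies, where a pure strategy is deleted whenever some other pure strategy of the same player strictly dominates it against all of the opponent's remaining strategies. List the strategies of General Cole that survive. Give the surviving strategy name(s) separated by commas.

III, IV

General Rowe's strategy R4 is strictly dominated by R2 (I: 8>7, II: 3>1, III: 4>0, IV: 9>6, V: 9>4) and is removed.
General Cole's strategy I is strictly dominated by III (R1: 9>6, R2: 7>2, R3: 8>2) and is removed.
General Cole's strategy II is strictly dominated by III (R1: 9>5, R2: 7>3, R3: 8>6) and is removed.
General Cole's strategy V is strictly dominated by III (R1: 9>7, R2: 7>6, R3: 8>6) and is removed.
Row R1 is eliminated: R3 beats it against every remaining column (III: 8>6, IV: 2>1).
Among the remaining strategies, none is strictly dominated by another pure strategy of the same player, so the elimination stops.
Surviving strategies — General Rowe: {R2, R3}; General Cole: {III, IV}.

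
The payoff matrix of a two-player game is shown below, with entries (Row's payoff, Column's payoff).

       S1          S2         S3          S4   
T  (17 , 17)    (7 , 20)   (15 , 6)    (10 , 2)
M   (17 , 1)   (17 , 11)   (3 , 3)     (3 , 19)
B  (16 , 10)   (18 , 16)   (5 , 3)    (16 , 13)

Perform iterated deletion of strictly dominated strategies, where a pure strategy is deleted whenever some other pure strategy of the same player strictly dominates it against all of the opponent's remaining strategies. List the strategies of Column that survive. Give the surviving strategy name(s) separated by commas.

Column S1 is eliminated: S2 beats it against every remaining row (T: 20>17, M: 11>1, B: 16>10).
For Row, B strictly dominates M on the remaining columns (S2: 18>17, S3: 5>3, S4: 16>3); eliminate M.
Column S3 is eliminated: S2 beats it against every remaining row (T: 20>6, B: 16>3).
For Row, B strictly dominates T on the remaining columns (S2: 18>7, S4: 16>10); eliminate T.
For Column, S2 strictly dominates S4 on the remaining rows (B: 16>13); eliminate S4.
Among the remaining strategies, none is strictly dominated by another pure strategy of the same player, so the elimination stops.
Surviving strategies — Row: {B}; Column: {S2}.

S2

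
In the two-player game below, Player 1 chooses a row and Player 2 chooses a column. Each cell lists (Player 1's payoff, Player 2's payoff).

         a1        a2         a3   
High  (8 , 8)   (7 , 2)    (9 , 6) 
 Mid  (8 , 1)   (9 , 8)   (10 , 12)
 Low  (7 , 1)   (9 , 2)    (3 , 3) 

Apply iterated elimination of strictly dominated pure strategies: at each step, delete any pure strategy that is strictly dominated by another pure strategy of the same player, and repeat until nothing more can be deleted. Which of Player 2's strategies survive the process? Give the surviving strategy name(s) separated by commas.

Column a2 is eliminated: a3 beats it against every remaining row (High: 6>2, Mid: 12>8, Low: 3>2).
Row Low is eliminated: High beats it against every remaining column (a1: 8>7, a3: 9>3).
Among the remaining strategies, none is strictly dominated by another pure strategy of the same player, so the elimination stops.
Surviving strategies — Player 1: {High, Mid}; Player 2: {a1, a3}.

a1, a3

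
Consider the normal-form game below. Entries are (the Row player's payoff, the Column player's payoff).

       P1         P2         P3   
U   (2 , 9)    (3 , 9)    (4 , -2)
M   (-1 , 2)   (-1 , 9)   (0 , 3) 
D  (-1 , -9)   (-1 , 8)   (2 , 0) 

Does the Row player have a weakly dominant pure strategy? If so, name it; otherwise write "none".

U vs M: P1: 2>-1, P2: 3>-1, P3: 4>0.
U vs D: P1: 2>-1, P2: 3>-1, P3: 4>2.
U is at least as good as every other strategy against every opponent action, so it is weakly dominant.

U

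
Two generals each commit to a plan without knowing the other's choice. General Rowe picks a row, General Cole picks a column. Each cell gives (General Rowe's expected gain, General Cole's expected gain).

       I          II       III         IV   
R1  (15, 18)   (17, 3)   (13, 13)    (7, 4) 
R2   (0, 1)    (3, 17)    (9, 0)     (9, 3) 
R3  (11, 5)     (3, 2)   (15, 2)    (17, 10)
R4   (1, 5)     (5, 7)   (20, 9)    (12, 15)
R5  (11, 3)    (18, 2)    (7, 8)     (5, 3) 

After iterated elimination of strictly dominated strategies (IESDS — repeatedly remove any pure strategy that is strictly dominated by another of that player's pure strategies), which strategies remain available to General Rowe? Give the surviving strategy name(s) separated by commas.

Row R2 is eliminated: R4 beats it against every remaining column (I: 1>0, II: 5>3, III: 20>9, IV: 12>9).
For General Cole, IV strictly dominates II on the remaining rows (R1: 4>3, R3: 10>2, R4: 15>7, R5: 3>2); eliminate II.
General Rowe's strategy R5 is strictly dominated by R1 (I: 15>11, III: 13>7, IV: 7>5) and is removed.
Among the remaining strategies, none is strictly dominated by another pure strategy of the same player, so the elimination stops.
Surviving strategies — General Rowe: {R1, R3, R4}; General Cole: {I, III, IV}.

R1, R3, R4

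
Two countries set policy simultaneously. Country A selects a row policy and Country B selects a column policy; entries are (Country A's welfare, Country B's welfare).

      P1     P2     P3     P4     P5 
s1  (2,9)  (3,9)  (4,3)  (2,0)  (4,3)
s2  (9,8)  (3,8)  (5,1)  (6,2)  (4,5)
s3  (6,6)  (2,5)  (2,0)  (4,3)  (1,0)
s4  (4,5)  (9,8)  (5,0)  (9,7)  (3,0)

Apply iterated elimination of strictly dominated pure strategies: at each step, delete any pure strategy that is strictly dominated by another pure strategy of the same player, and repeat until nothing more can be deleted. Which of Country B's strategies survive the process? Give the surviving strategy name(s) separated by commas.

For Country A, s2 strictly dominates s3 on the remaining columns (P1: 9>6, P2: 3>2, P3: 5>2, P4: 6>4, P5: 4>1); eliminate s3.
Column P3 is eliminated: P1 beats it against every remaining row (s1: 9>3, s2: 8>1, s4: 5>0).
For Country B, P2 strictly dominates P4 on the remaining rows (s1: 9>0, s2: 8>2, s4: 8>7); eliminate P4.
Column P5 is eliminated: P1 beats it against every remaining row (s1: 9>3, s2: 8>5, s4: 5>0).
For Country A, s4 strictly dominates s1 on the remaining columns (P1: 4>2, P2: 9>3); eliminate s1.
Among the remaining strategies, none is strictly dominated by another pure strategy of the same player, so the elimination stops.
Surviving strategies — Country A: {s2, s4}; Country B: {P1, P2}.

P1, P2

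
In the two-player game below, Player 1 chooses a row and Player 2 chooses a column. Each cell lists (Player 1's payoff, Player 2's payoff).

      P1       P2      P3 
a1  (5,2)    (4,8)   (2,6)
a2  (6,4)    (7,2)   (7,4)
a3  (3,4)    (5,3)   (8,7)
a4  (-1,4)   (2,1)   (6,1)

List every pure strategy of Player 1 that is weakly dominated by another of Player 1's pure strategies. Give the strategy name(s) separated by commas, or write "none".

a1: dominated, since a2 does at least as well everywhere (P1: 6>5, P2: 7>4, P3: 7>2).
a2 is not dominated — it holds its own against a1 at P1 (6>5); a3 at P1 (6>3); a4 at P1 (6>-1).
Nothing dominates a3: a1 at P2 (5>4); a2 at P3 (8>7); a4 at P1 (3>-1).
a4: dominated, since a2 does at least as well everywhere (P1: 6>-1, P2: 7>2, P3: 7>6).

a1, a4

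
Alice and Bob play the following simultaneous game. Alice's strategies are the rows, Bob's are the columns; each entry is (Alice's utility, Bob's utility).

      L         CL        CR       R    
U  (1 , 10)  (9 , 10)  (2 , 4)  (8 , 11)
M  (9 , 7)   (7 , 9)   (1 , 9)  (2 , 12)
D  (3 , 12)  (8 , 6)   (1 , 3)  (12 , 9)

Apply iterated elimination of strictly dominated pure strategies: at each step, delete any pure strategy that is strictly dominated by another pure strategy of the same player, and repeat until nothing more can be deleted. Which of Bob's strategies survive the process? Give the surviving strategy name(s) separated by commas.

L, R

Bob's strategy CL is strictly dominated by R (U: 11>10, M: 12>9, D: 9>6) and is removed.
For Bob, R strictly dominates CR on the remaining rows (U: 11>4, M: 12>9, D: 9>3); eliminate CR.
Row U is eliminated: D beats it against every remaining column (L: 3>1, R: 12>8).
Among the remaining strategies, none is strictly dominated by another pure strategy of the same player, so the elimination stops.
Surviving strategies — Alice: {M, D}; Bob: {L, R}.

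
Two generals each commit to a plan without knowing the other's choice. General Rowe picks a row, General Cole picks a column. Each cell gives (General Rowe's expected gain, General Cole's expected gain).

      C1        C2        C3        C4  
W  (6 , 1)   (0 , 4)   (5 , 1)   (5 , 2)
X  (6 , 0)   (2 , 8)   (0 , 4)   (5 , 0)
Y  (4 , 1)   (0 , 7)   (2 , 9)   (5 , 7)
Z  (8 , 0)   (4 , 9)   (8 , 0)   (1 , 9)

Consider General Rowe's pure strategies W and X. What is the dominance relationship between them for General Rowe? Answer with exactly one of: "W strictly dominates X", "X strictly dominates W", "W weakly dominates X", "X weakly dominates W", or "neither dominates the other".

Compare W to X across each choice by General Cole: C1: 6=6, C2: 0<2, C3: 5>0, C4: 5=5.
W does better at C3 but worse at C2; neither strategy dominates the other.

neither dominates the other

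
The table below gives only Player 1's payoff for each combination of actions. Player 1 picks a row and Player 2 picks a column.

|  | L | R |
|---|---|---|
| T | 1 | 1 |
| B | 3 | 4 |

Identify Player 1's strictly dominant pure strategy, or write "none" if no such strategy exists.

B vs T: L: 3>1, R: 4>1.
B strictly beats every other strategy against every opponent action, so it is strictly dominant.

B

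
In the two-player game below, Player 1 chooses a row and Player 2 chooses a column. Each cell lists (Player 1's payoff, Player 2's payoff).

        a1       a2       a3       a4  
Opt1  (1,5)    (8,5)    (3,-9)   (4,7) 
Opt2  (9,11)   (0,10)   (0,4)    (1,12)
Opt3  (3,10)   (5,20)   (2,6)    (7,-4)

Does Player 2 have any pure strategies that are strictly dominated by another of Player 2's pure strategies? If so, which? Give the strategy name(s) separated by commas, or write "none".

a1: no other strategy beats it everywhere (a2 at Opt1 (5=5); a3 at Opt1 (5>-9); a4 at Opt3 (10>-4)).
a2: no other strategy beats it everywhere (a1 at Opt1 (5=5); a3 at Opt1 (5>-9); a4 at Opt3 (20>-4)).
a1 strictly dominates a3 — Opt1: 5>-9, Opt2: 11>4, Opt3: 10>6.
a4: no other strategy beats it everywhere (a1 at Opt1 (7>5); a2 at Opt1 (7>5); a3 at Opt1 (7>-9)).

a3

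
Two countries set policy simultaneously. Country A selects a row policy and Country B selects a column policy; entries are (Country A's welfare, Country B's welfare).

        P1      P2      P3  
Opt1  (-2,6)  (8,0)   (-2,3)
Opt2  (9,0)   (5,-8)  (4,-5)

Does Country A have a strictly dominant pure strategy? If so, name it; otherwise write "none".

Opt1 fails to dominate Opt2 at P1 (-2<9).
Opt2 fails to dominate Opt1 at P2 (5<8).
No single strategy dominates all the others.

none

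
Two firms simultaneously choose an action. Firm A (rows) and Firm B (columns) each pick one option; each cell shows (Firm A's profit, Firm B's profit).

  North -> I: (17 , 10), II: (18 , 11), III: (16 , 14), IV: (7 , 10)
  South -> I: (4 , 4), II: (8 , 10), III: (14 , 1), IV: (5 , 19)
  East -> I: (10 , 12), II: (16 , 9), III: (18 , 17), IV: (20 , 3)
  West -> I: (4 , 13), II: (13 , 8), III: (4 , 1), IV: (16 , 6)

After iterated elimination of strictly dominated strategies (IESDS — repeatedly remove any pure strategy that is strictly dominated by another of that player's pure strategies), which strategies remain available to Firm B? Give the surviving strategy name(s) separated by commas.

III

Firm A's strategy South is strictly dominated by North (I: 17>4, II: 18>8, III: 16>14, IV: 7>5) and is removed.
Row West is eliminated: East beats it against every remaining column (I: 10>4, II: 16>13, III: 18>4, IV: 20>16).
Firm B's strategy I is strictly dominated by III (North: 14>10, East: 17>12) and is removed.
For Firm B, III strictly dominates II on the remaining rows (North: 14>11, East: 17>9); eliminate II.
For Firm A, East strictly dominates North on the remaining columns (III: 18>16, IV: 20>7); eliminate North.
Column IV is eliminated: III beats it against every remaining row (East: 17>3).
Among the remaining strategies, none is strictly dominated by another pure strategy of the same player, so the elimination stops.
Surviving strategies — Firm A: {East}; Firm B: {III}.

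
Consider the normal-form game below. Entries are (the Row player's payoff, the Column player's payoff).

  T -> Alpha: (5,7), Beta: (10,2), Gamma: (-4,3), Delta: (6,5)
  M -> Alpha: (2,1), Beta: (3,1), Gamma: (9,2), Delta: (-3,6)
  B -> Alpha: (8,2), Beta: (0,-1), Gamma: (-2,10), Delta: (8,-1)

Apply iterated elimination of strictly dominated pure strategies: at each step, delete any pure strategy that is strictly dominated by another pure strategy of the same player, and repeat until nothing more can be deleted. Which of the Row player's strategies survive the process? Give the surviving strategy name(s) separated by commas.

M, B

The Column player's strategy Beta is strictly dominated by Gamma (T: 3>2, M: 2>1, B: 10>-1) and is removed.
The Row player's strategy T is strictly dominated by B (Alpha: 8>5, Gamma: -2>-4, Delta: 8>6) and is removed.
For the Column player, Gamma strictly dominates Alpha on the remaining rows (M: 2>1, B: 10>2); eliminate Alpha.
Among the remaining strategies, none is strictly dominated by another pure strategy of the same player, so the elimination stops.
Surviving strategies — the Row player: {M, B}; the Column player: {Gamma, Delta}.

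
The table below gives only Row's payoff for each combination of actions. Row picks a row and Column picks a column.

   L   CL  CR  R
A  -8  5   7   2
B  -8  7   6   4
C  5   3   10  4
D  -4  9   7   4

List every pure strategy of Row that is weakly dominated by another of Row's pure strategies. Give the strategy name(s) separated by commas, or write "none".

A: dominated, since D does at least as well everywhere (L: -4>-8, CL: 9>5, CR: 7=7, R: 4>2).
B: dominated, since D does at least as well everywhere (L: -4>-8, CL: 9>7, CR: 7>6, R: 4=4).
C: no other strategy beats it everywhere (A at L (5>-8); B at L (5>-8); D at L (5>-4)).
Nothing dominates D: A at L (-4>-8); B at L (-4>-8); C at CL (9>3).

A, B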